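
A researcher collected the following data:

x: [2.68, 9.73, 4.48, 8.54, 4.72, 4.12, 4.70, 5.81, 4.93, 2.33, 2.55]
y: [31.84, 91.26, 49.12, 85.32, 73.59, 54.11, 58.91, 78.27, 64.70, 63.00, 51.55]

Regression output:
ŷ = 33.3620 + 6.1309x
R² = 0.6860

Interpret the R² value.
About 68.60% of the variability in y is accounted for by the regression on x (R² = 0.6860) — a moderate linear fit.

R² = 1 − SS_res/SS_tot compares the residual scatter to the total scatter of y about its mean.

Here R² = 0.6860:
- Explained: 68.60% of the variation in y
- Unexplained (residual): 100% − 68.60% = 31.40%
- Rule of thumb (below 0.3 weak; 0.3 to below 0.7 moderate; 0.7 and above strong) → moderate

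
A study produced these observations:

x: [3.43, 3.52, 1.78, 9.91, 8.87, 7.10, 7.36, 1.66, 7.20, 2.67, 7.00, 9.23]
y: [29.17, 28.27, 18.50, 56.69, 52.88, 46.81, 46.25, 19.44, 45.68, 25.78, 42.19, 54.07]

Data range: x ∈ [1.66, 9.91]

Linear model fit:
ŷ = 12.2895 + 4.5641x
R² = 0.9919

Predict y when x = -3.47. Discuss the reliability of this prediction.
ŷ = -3.5479 (extrapolation — x = -3.47 lies outside [1.66, 9.91], so reliability is low).

Prediction calculation:
ŷ = 12.2895 + 4.5641 × (-3.47)
ŷ = -3.5479

Reliability:
- Data range: x ∈ [1.66, 9.91]
- Prediction point: x = -3.47 is 5.13 units below the observed range → this is EXTRAPOLATION, not interpolation

Why that matters here:
- The standard error of prediction grows with (x − x̄)², and x = -3.47 is far from x̄ = 5.81
- There are no observations near this x to validate the fitted line there
- R² describes fit only over the sampled x values; it says nothing about behaviour beyond them

A defensible statement: 'if the linear trend continued to x = -3.47, y would be about -3.5479' — the premise is untested.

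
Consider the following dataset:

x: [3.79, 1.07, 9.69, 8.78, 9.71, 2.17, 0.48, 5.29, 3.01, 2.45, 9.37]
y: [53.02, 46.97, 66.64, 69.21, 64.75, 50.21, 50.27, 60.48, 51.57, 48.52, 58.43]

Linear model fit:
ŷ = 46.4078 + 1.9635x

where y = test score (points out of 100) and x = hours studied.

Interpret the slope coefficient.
On average, test score is about 1.9635 points higher for every extra hour of study time.

β₁ = 1.9635 is the change in predicted test score (points) per additional hour of study time.

Interpretation:
- Study time up by 1 hour → predicted test score increases by 1.9635 points
- The effect is assumed constant over the observed range of x (linearity)

(β₀ = 46.4078 is the fitted value at x = 0 and is not part of the slope interpretation.)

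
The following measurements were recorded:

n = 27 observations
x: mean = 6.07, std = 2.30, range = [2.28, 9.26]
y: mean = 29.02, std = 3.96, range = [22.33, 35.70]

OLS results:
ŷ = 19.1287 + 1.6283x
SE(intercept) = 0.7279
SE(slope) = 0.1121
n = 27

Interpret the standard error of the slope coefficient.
The slope 1.6283 is pinned down to within about ±0.1121 (one SE) by these data — relative uncertainty 6.9%, i.e. precise.

SE(β̂₁) = s / √Sxx, where s is the residual standard deviation and Sxx = Σ(x − x̄)². It is the yardstick for how far β̂₁ = 1.6283 could plausibly be from the true slope.

Relative precision:
- SE / |β̂₁| = 0.1121 / 1.6283 = 6.9%
- Rule of thumb (under 20%: precise; 20% to under 50%: moderately precise; 50% or more: imprecise) → precise

Link to interval estimation: a confidence interval for β₁ is β̂₁ ± t* × 0.1121, so SE sets the half-width per unit of t*.

What drives SE(β̂₁): more residual scatter → larger SE; wider spread of x values → smaller SE; larger n (here n = 27) → smaller SE.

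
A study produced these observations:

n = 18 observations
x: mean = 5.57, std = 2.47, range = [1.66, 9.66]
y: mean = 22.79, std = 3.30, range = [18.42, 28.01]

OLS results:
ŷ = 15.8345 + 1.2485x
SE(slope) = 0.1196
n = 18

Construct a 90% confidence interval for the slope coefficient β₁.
The 90% CI for β₁ is (1.0397, 1.4573)

Confidence interval for the slope:

The 90% CI for β₁ is: β̂₁ ± t*(α/2, n-2) × SE(β̂₁)

Step 1: Find critical t-value
- Confidence level = 0.9
- Degrees of freedom = n - 2 = 18 - 2 = 16
- t*(α/2, 16) = 1.7459

Step 2: Calculate margin of error
Margin = 1.7459 × 0.1196 = 0.2088

Step 3: Construct interval
CI = 1.2485 ± 0.2088
CI = (1.0397, 1.4573)

Interpretation: intervals built this way capture the true β₁ in 90% of repeated samples; here the plausible range for the per-unit effect of x on y is 1.0397 to 1.4573.
Since 0 is outside the interval, a two-sided test at α = 0.10 would reject H₀: β₁ = 0.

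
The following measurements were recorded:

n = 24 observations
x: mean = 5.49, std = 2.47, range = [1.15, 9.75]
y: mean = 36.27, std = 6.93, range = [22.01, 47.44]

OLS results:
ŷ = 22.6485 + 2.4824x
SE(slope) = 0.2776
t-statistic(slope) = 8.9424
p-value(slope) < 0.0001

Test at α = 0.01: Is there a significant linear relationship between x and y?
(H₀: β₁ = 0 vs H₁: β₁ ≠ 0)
p-value < 0.0001 < α = 0.01, so we reject H₀. The relationship is significant.

Hypothesis test for the slope coefficient:

H₀: β₁ = 0 (no linear relationship)
H₁: β₁ ≠ 0 (linear relationship exists)

Test statistic: t = β̂₁ / SE(β̂₁) = 2.4824 / 0.2776 = 8.9424

The p-value (<0.0001) is the probability, under H₀, of a t-statistic at least as extreme as |t| = 8.9424 (two-sided, df = n − 2 = 22).

Decision rule: reject H₀ if p-value < α.
p-value < 0.0001 < α = 0.01 → reject H₀.

There is sufficient evidence at the 1% significance level to conclude that a linear relationship exists between x and y.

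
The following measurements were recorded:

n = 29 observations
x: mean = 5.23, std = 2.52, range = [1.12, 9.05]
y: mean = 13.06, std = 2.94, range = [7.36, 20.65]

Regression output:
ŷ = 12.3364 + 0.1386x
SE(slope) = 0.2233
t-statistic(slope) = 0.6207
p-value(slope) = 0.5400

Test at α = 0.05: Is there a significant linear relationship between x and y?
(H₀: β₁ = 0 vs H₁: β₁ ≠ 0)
Fail to reject H₀: p-value = 0.5400 ≥ α = 0.05. The linear relationship is not significant at the 5% level.

Hypothesis test for the slope coefficient:

H₀: β₁ = 0 (no linear relationship)
H₁: β₁ ≠ 0 (linear relationship exists)

Test statistic: t = β̂₁ / SE(β̂₁) = 0.1386 / 0.2233 = 0.6207

With df = 27, the two-sided p-value for |t| = 0.6207 is 0.5400.

Decision rule: reject H₀ if p-value < α.
p-value = 0.5400 ≥ α = 0.05 → fail to reject H₀.

At α = 0.05 the data do not provide convincing evidence of a nonzero slope.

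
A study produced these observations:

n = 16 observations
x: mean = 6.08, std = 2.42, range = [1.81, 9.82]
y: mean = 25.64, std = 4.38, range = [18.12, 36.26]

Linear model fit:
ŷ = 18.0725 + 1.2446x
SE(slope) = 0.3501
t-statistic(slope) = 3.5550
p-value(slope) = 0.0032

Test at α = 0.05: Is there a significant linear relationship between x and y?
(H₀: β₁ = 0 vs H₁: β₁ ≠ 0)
p-value = 0.0032 < α = 0.05, so we reject H₀. The relationship is significant.

Hypothesis test for the slope coefficient:

H₀: β₁ = 0 (no linear relationship)
H₁: β₁ ≠ 0 (linear relationship exists)

Test statistic: t = β̂₁ / SE(β̂₁) = 1.2446 / 0.3501 = 3.5550

p = 0.0032: how often a slope estimate this far from 0 (in SE units) would arise by chance if β₁ were truly 0.

Decision rule: reject H₀ if p-value < α.
p-value = 0.0032 < α = 0.05 → reject H₀.

There is sufficient evidence at the 5% significance level to conclude that a linear relationship exists between x and y.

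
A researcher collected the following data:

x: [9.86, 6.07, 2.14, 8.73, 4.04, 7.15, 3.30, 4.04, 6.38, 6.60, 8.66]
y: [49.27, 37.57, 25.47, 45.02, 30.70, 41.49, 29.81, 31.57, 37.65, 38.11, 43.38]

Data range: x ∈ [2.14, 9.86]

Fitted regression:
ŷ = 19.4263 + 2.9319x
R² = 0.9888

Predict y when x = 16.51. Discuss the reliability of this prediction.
ŷ = 67.8320, but this is extrapolation (above the data range [2.14, 9.86]) and may be unreliable.

Prediction calculation:
ŷ = 19.4263 + 2.9319 × 16.51
ŷ = 67.8320

Reliability:
- Data range: x ∈ [2.14, 9.86]
- Prediction point: x = 16.51 is 6.65 units above the observed range → this is EXTRAPOLATION, not interpolation

Why that matters here:
- The linear relationship may not hold outside the observed range
- There are no observations near this x to validate the fitted line there

The R² = 0.9888 only validates the fit within [2.14, 9.86]; treat ŷ = 67.8320 with caution.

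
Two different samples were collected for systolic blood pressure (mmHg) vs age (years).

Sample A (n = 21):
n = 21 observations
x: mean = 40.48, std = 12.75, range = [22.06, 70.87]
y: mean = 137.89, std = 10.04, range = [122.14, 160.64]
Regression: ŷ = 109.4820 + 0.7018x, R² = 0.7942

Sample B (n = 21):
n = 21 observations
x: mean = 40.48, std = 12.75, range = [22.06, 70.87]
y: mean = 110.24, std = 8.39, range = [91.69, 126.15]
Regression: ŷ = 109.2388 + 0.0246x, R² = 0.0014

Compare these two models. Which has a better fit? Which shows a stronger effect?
Model A has the better fit (R² = 0.7942 vs 0.0014). Model A shows the stronger effect (|β₁| = 0.7018 vs 0.0246).

Model Comparison:

Which explains more variance? (R²)
- Model A: R² = 0.7942 → 79.42% of variance in blood pressure explained
- Model B: R² = 0.0014 → 0.14% of variance in blood pressure explained
- 0.7942 > 0.0014 → Model A has the better fit

Strength of effect — compare |β₁|:
- Model A: β₁ = 0.7018 → predicted blood pressure rises 0.7018 mmHg per additional year of age
- Model B: β₁ = 0.0246 → predicted blood pressure rises 0.0246 mmHg per additional year of age
- |0.7018| > |0.0246| → Model A shows the stronger marginal effect

Notes:
- R² measures how tightly points cluster around the line; β₁ measures how steep the line is — they answer different questions.
- A better fit (higher R²) doesn't necessarily mean a more important relationship.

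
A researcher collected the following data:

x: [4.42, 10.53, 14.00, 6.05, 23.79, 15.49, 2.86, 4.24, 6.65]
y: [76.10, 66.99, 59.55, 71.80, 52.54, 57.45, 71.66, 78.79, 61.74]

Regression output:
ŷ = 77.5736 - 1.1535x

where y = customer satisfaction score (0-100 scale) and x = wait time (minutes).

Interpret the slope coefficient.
An increase of one minute in wait time is associated with a 1.1535 points decrease in predicted satisfaction score.

The slope β₁ = -1.1535 gives the rate at which the fitted satisfaction score changes with wait time.

Interpretation:
- Wait time up by 1 minute → predicted satisfaction score decreases by 1.1535 points
- The effect is assumed constant over the observed range of x (linearity)

The intercept β₀ = 77.5736 is the predicted satisfaction score when wait time = 0; since the smallest observed x is 2.86, this is an extrapolation and mainly anchors the line.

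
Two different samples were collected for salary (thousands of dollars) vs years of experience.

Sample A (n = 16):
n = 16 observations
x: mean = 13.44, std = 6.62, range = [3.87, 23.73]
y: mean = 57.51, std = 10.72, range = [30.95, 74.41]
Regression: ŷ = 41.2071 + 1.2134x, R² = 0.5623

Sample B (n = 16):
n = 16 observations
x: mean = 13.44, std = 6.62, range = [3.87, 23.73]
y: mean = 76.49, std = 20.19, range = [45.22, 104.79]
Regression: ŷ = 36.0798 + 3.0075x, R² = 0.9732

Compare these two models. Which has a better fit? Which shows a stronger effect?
Model B has the better fit (R² = 0.9732 vs 0.5623). Model B shows the stronger effect (|β₁| = 3.0075 vs 1.2134).

Model Comparison:

Which explains more variance? (R²)
- Model A: R² = 0.5623 → 56.23% of variance in salary explained
- Model B: R² = 0.9732 → 97.32% of variance in salary explained
- 0.9732 > 0.5623 → Model B has the better fit

Strength of effect — compare |β₁|:
- Model A: β₁ = 1.2134 → predicted salary rises 1.2134 thousand dollars per additional year of experience
- Model B: β₁ = 3.0075 → predicted salary rises 3.0075 thousand dollars per additional year of experience
- |1.2134| < |3.0075| → Model B shows the stronger marginal effect

Note: R² measures how tightly points cluster around the line; β₁ measures how steep the line is — they answer different questions.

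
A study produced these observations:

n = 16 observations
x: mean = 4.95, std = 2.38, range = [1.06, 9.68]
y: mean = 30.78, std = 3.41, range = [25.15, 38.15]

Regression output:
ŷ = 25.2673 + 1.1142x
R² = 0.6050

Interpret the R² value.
R² = 0.6050 means 60.50% of the variation in y is explained by the linear relationship with x. This indicates a moderate fit.

The coefficient of determination R² is the fraction of the total variation in y that the fitted line accounts for.

Here R² = 0.6050:
- Explained: 60.50% of the variation in y
- Unexplained (residual): 100% − 60.50% = 39.50%
- Rule of thumb (below 0.3 weak; 0.3 to below 0.7 moderate; 0.7 and above strong) → moderate

Note: R² never decreases when predictors are added, so it should not be used alone to compare models of different size.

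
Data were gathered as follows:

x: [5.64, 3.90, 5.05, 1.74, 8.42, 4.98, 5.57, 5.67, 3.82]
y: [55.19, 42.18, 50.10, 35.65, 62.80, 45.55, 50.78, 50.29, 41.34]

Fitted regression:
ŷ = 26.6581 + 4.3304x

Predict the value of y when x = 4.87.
ŷ = 47.7471

Plug x = 4.87 into the fitted line:

ŷ = 26.6581 + 4.3304 × 4.87
ŷ = 26.6581 + 21.0890
ŷ = 47.7471

This is the fitted mean response at that x — an individual observation would come with a wider prediction interval.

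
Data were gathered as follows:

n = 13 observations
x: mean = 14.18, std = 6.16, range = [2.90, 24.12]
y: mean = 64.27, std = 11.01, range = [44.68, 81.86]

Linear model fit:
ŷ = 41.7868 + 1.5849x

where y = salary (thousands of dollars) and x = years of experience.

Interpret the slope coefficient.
For each additional year of experience, predicted salary increases by approximately 1.5849 thousand dollars.

The slope coefficient β₁ = 1.5849 represents the marginal effect of experience on salary.

Interpretation:
- Experience up by 1 year → predicted salary increases by 1.5849 thousand dollars
- The effect is assumed constant over the observed range of x (linearity)
- The sign (+) gives the direction; the magnitude 1.5849 gives the size of the effect per year

(β₀ = 41.7868 is the fitted value at x = 0 and is not part of the slope interpretation.)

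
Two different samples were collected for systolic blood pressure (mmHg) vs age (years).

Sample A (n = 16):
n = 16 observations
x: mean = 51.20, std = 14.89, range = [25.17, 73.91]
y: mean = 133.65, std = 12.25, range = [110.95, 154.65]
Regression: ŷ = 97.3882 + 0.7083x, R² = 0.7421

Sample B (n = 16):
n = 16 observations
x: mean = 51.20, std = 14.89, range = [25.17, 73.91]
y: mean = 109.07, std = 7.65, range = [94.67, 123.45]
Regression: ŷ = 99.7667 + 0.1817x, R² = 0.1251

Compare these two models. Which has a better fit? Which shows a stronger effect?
Model A has the better fit (R² = 0.7421 vs 0.1251). Model A shows the stronger effect (|β₁| = 0.7083 vs 0.1817).

Model Comparison:

Which explains more variance? (R²)
- Model A: R² = 0.7421 → 74.21% of variance in blood pressure explained
- Model B: R² = 0.1251 → 12.51% of variance in blood pressure explained
- 0.7421 > 0.1251 → Model A has the better fit

Which has the larger per-year effect? (|β₁|)
- Model A: β₁ = 0.7083 → predicted blood pressure rises 0.7083 mmHg per additional year of age
- Model B: β₁ = 0.1817 → predicted blood pressure rises 0.1817 mmHg per additional year of age
- |0.7083| > |0.1817| → Model A shows the stronger marginal effect

Notes:
- A better fit (higher R²) doesn't necessarily mean a more important relationship.
- A steeper slope doesn't make a better model if the scatter around the line is large.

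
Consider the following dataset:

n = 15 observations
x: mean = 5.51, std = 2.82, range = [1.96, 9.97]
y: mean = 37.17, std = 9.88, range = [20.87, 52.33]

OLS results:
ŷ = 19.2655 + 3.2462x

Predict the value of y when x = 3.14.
ŷ = 29.4586

To predict y for x = 3.14, substitute into the regression equation:

ŷ = 19.2655 + 3.2462 × 3.14
ŷ = 19.2655 + 10.1931
ŷ = 29.4586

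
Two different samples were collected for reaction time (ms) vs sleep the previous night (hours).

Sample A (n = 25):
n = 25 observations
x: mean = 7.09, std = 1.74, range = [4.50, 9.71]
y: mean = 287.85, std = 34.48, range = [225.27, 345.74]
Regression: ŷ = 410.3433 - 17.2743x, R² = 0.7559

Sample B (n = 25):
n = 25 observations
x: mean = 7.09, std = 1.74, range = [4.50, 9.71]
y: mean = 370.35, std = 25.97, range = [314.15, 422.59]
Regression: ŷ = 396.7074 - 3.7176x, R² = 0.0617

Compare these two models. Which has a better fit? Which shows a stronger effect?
Model A has the better fit (R² = 0.7559 vs 0.0617). Model A shows the stronger effect (|β₁| = 17.2743 vs 3.7176).

Model Comparison:

Which explains more variance? (R²)
- Model A: R² = 0.7559 → 75.59% of variance in reaction time explained
- Model B: R² = 0.0617 → 6.17% of variance in reaction time explained
- 0.7559 > 0.0617 → Model A has the better fit

Which has the larger per-hour effect? (|β₁|)
- Model A: β₁ = -17.2743 → predicted reaction time falls 17.2743 ms per additional hour of sleep
- Model B: β₁ = -3.7176 → predicted reaction time falls 3.7176 ms per additional hour of sleep
- |-17.2743| > |-3.7176| → Model A shows the stronger marginal effect

Note: A steeper slope doesn't make a better model if the scatter around the line is large.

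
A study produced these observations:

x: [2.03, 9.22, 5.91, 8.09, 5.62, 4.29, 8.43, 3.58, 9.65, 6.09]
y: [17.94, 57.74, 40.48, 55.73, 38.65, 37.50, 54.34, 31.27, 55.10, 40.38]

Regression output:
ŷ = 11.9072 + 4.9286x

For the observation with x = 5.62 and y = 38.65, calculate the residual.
Residual = -0.9559

The residual is the difference between the actual value and the predicted value:

Residual = y - ŷ

Step 1: Calculate predicted value
ŷ = 11.9072 + 4.9286 × 5.62
ŷ = 39.6059

Step 2: Calculate residual
Residual = 38.65 - 39.6059
Residual = -0.9559

Interpretation: the model overestimates the actual value by 0.9559 at this point (negative residual → observation lies below the fitted line).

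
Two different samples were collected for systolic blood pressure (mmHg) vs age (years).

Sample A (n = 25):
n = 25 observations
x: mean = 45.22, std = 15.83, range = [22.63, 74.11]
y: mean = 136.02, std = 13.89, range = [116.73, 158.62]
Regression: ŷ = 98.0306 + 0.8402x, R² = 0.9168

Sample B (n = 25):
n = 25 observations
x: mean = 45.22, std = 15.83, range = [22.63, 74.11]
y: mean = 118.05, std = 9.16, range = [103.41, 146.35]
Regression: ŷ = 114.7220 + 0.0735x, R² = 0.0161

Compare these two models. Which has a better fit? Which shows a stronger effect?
Model A has the better fit (R² = 0.9168 vs 0.0161). Model A shows the stronger effect (|β₁| = 0.8402 vs 0.0735).

Model Comparison:

Fit — compare R²:
- Model A: R² = 0.9168 → 91.68% of variance in blood pressure explained
- Model B: R² = 0.0161 → 1.61% of variance in blood pressure explained
- 0.9168 > 0.0161 → Model A has the better fit

Effect size (slope magnitude):
- Model A: β₁ = 0.8402 → predicted blood pressure rises 0.8402 mmHg per additional year of age
- Model B: β₁ = 0.0735 → predicted blood pressure rises 0.0735 mmHg per additional year of age
- |0.8402| > |0.0735| → Model A shows the stronger marginal effect

Notes:
- A better fit (higher R²) doesn't necessarily mean a more important relationship.
- The two samples could reflect different populations, time periods, or measurement quality.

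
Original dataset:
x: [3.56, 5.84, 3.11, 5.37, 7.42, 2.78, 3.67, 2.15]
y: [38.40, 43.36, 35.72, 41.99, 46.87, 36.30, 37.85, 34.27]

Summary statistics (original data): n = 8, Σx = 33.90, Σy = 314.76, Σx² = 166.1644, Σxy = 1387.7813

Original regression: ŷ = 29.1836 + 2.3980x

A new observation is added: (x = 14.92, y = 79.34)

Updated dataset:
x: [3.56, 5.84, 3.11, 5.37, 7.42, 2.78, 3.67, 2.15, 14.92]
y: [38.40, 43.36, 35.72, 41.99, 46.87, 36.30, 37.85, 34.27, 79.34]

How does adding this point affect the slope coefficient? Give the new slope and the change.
The slope changes from 2.3980 to 3.4995 (change of +1.1015, or +45.9%).

x = 14.92 lies well outside the original x-range [2.15, 7.42] (x̄ ≈ 4.24), so this observation has high leverage and can move the slope substantially.

Step 1: Update the sums with the new point (n goes from 8 to 9)
Σx  = 33.90 + 14.92 = 48.82
Σy  = 314.76 + 79.34 = 394.10
Σx² = 166.1644 + 14.92² = 166.1644 + 222.6064 = 388.7708
Σxy = 1387.7813 + 14.92×79.34 = 1387.7813 + 1183.7528 = 2571.5341

Step 2: Recompute the slope with b₁ = (nΣxy − ΣxΣy) / (nΣx² − (Σx)²)
Numerator   = 9×2571.5341 − 48.82×394.10 = 23143.8069 − 19239.9620 = 3903.8449
Denominator = 9×388.7708 − 48.82² = 3498.9372 − 2383.3924 = 1115.5448
b₁(new) = 3903.8449 / 1115.5448 = 3.4995

(Same formula on the original sums: (8×1387.7813 − 33.90×314.76) / (8×166.1644 − 33.90²) = 431.8864 / 180.1052 = 2.3980, matching the given fit.)

Step 3: Change in slope
Δβ₁ = 3.4995 − 2.3980 = +1.1015
Relative change = +1.1015 / 2.3980 × 100% = +45.9%
→ the slope increases when the point is added.

A high-leverage point only changes the slope if it is off the original line; here y = 79.34 is above the original trend, so the slope increases.
In practice: investigate whether it comes from the same population as the rest of the sample; refit with and without it and report both if conclusions differ.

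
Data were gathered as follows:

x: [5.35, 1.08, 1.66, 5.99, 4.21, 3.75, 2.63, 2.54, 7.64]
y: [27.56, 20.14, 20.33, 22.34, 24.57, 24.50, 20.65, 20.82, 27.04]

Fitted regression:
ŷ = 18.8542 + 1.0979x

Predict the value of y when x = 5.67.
ŷ = 25.0793

To predict y for x = 5.67, substitute into the regression equation:

ŷ = 18.8542 + 1.0979 × 5.67
ŷ = 18.8542 + 6.2251
ŷ = 25.0793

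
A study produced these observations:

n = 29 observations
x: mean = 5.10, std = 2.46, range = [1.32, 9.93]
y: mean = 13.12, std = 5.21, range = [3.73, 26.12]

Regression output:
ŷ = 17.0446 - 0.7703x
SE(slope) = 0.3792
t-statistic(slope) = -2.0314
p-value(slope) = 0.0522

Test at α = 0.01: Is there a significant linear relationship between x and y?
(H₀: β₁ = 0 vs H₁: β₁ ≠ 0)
p-value = 0.0522 ≥ α = 0.01, so we fail to reject H₀. The relationship is not significant.

Hypothesis test for the slope coefficient:

H₀: β₁ = 0 (no linear relationship)
H₁: β₁ ≠ 0 (linear relationship exists)

Test statistic: t = β̂₁ / SE(β̂₁) = -0.7703 / 0.3792 = -2.0314

The p-value (0.0522) is the probability, under H₀, of a t-statistic at least as extreme as |t| = 2.0314 (two-sided, df = n − 2 = 27).

Decision rule: reject H₀ if p-value < α.
p-value = 0.0522 ≥ α = 0.01 → fail to reject H₀.

At α = 0.01 the data do not provide convincing evidence of a nonzero slope.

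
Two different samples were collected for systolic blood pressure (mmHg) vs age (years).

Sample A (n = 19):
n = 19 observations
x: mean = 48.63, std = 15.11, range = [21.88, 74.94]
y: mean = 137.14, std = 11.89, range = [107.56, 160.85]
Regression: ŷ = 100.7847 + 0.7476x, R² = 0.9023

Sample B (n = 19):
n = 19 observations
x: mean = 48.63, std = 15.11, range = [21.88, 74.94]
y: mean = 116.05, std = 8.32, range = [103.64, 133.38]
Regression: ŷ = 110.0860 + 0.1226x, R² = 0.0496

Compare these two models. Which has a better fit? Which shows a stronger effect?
Model A has the better fit (R² = 0.9023 vs 0.0496). Model A shows the stronger effect (|β₁| = 0.7476 vs 0.1226).

Model Comparison:

Goodness of fit (R²):
- Model A: R² = 0.9023 → 90.23% of variance in blood pressure explained
- Model B: R² = 0.0496 → 4.96% of variance in blood pressure explained
- 0.9023 > 0.0496 → Model A has the better fit

Effect size (slope magnitude):
- Model A: β₁ = 0.7476 → predicted blood pressure rises 0.7476 mmHg per additional year of age
- Model B: β₁ = 0.1226 → predicted blood pressure rises 0.1226 mmHg per additional year of age
- |0.7476| > |0.1226| → Model A shows the stronger marginal effect

Notes:
- A better fit (higher R²) doesn't necessarily mean a more important relationship.
- A steeper slope doesn't make a better model if the scatter around the line is large.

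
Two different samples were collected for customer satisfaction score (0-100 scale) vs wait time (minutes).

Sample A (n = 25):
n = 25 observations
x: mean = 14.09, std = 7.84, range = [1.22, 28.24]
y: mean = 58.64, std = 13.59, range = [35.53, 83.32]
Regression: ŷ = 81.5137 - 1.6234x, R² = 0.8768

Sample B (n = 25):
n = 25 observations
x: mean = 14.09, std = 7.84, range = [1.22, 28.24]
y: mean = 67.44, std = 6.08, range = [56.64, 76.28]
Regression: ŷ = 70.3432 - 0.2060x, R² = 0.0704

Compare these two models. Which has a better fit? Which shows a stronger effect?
Model A has the better fit (R² = 0.8768 vs 0.0704). Model A shows the stronger effect (|β₁| = 1.6234 vs 0.2060).

Model Comparison:

Goodness of fit (R²):
- Model A: R² = 0.8768 → 87.68% of variance in satisfaction score explained
- Model B: R² = 0.0704 → 7.04% of variance in satisfaction score explained
- 0.8768 > 0.0704 → Model A has the better fit

Which has the larger per-minute effect? (|β₁|)
- Model A: β₁ = -1.6234 → predicted satisfaction score falls 1.6234 points per additional minute of wait time
- Model B: β₁ = -0.2060 → predicted satisfaction score falls 0.2060 points per additional minute of wait time
- |-1.6234| > |-0.2060| → Model A shows the stronger marginal effect

Note: A steeper slope doesn't make a better model if the scatter around the line is large.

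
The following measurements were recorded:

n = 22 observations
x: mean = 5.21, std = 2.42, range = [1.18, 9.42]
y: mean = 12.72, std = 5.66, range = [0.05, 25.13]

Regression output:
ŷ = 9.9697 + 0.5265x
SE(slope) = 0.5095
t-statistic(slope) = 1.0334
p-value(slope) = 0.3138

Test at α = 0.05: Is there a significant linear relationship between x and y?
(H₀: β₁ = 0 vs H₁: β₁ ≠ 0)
p-value = 0.3138 ≥ α = 0.05, so we fail to reject H₀. The relationship is not significant.

Hypothesis test for the slope coefficient:

H₀: β₁ = 0 (no linear relationship)
H₁: β₁ ≠ 0 (linear relationship exists)

Test statistic: t = β̂₁ / SE(β̂₁) = 0.5265 / 0.5095 = 1.0334

p = 0.3138: how often a slope estimate this far from 0 (in SE units) would arise by chance if β₁ were truly 0.

Decision rule: reject H₀ if p-value < α.
p-value = 0.3138 ≥ α = 0.05 → fail to reject H₀.

There is not sufficient evidence at the 5% significance level to conclude that a linear relationship exists between x and y.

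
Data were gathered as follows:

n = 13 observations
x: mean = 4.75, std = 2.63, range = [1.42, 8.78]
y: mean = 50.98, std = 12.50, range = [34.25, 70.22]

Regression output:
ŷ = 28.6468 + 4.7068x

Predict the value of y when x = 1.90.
ŷ = 37.5897

To predict y for x = 1.90, substitute into the regression equation:

ŷ = 28.6468 + 4.7068 × 1.90
ŷ = 28.6468 + 8.9429
ŷ = 37.5897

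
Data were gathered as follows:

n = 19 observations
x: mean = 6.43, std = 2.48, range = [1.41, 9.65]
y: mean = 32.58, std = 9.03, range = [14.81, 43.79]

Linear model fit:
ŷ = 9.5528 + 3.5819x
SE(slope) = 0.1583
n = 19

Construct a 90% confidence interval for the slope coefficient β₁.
The 90% CI for β₁ is (3.3065, 3.8573)

Confidence interval for the slope:

The 90% CI for β₁ is: β̂₁ ± t*(α/2, n-2) × SE(β̂₁)

Step 1: Find critical t-value
- Confidence level = 0.9
- Degrees of freedom = n - 2 = 19 - 2 = 17
- t*(α/2, 17) = 1.7396

Step 2: Calculate margin of error
Margin = 1.7396 × 0.1583 = 0.2754

Step 3: Construct interval
CI = 3.5819 ± 0.2754
CI = (3.3065, 3.8573)

Interpretation: We are 90% confident that the true slope β₁ lies between 3.3065 and 3.8573.
Both endpoints are positive, so the data support a genuinely positive slope at this confidence level.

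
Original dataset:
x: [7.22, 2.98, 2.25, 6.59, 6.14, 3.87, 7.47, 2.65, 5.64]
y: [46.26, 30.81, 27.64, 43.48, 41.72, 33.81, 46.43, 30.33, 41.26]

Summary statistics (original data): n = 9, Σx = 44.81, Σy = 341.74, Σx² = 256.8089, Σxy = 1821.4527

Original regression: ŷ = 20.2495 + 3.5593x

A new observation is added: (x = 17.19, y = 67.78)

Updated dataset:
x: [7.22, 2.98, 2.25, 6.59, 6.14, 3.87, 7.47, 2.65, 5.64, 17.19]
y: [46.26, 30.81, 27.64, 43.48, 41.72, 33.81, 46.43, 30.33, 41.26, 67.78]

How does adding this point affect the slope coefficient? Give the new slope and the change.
Adding the point moves β₁ from 3.5593 to 2.6656, i.e. it decreases by 0.8937 (-25.1%).

x = 17.19 lies well outside the original x-range [2.25, 7.47] (x̄ ≈ 4.98), so this observation has high leverage and can move the slope substantially.

Step 1: Update the sums with the new point (n goes from 9 to 10)
Σx  = 44.81 + 17.19 = 62.00
Σy  = 341.74 + 67.78 = 409.52
Σx² = 256.8089 + 17.19² = 256.8089 + 295.4961 = 552.3050
Σxy = 1821.4527 + 17.19×67.78 = 1821.4527 + 1165.1382 = 2986.5909

Step 2: Recompute the slope with b₁ = (nΣxy − ΣxΣy) / (nΣx² − (Σx)²)
Numerator   = 10×2986.5909 − 62.00×409.52 = 29865.9090 − 25390.2400 = 4475.6690
Denominator = 10×552.3050 − 62.00² = 5523.0500 − 3844.0000 = 1679.0500
b₁(new) = 4475.6690 / 1679.0500 = 2.6656

(Same formula on the original sums: (9×1821.4527 − 44.81×341.74) / (9×256.8089 − 44.81²) = 1079.7049 / 303.3440 = 3.5593, matching the given fit.)

Step 3: Change in slope
Δβ₁ = 2.6656 − 3.5593 = -0.8937
Relative change = -0.8937 / 3.5593 × 100% = -25.1%
→ the slope decreases when the point is added.

A high-leverage point only changes the slope if it is off the original line; here y = 67.78 is below the original trend, so the slope decreases.
In practice: investigate whether it comes from the same population as the rest of the sample.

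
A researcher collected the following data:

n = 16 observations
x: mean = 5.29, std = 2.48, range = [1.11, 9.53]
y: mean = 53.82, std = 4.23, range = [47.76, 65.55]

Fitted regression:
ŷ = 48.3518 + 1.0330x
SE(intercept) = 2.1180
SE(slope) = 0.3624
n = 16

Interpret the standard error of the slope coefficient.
SE(β̂₁) = 0.3624 is the estimated standard deviation of the slope estimate across repeated samples; relative to β̂₁ = 1.0330 that is 35.1%, a moderately precise estimate.

SE(β̂₁) = 0.3624 says: if we drew many samples of n = 16 from the same population and refit each time, the fitted slopes would scatter with a standard deviation of roughly 0.3624 around the true β₁.

Relative precision:
- SE / |β̂₁| = 0.3624 / 1.0330 = 35.1%
- Rule of thumb (under 20%: precise; 20% to under 50%: moderately precise; 50% or more: imprecise) → moderately precise

Rough 95% range (±2 SE): 1.0330 ± 0.7248 → (0.3082, 1.7578).

What drives SE(β̂₁): larger n (here n = 16) → smaller SE; more residual scatter → larger SE; wider spread of x values → smaller SE.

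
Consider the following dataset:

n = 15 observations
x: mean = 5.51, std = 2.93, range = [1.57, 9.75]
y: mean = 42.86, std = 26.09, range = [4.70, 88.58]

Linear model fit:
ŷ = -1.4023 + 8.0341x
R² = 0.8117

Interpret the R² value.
The model explains 81.17% of the variance in y (R² = 0.8117), leaving 18.83% unexplained; the fit is strong.

R² = 1 − SS_res/SS_tot compares the residual scatter to the total scatter of y about its mean.

Here R² = 0.8117:
- Explained: 81.17% of the variation in y
- Unexplained (residual): 100% − 81.17% = 18.83%
- Rule of thumb (below 0.3 weak; 0.3 to below 0.7 moderate; 0.7 and above strong) → strong

Note: R² says nothing about causation, and a high R² does not by itself mean the linear form is appropriate — check the residuals.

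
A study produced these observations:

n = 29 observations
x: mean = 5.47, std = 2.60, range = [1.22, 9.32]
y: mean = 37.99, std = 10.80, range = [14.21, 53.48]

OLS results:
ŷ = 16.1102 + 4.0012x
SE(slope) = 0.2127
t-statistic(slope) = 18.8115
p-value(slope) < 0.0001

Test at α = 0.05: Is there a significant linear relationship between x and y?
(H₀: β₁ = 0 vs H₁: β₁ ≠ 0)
p-value < 0.0001 < α = 0.05, so we reject H₀. The relationship is significant.

Hypothesis test for the slope coefficient:

H₀: β₁ = 0 (no linear relationship)
H₁: β₁ ≠ 0 (linear relationship exists)

Test statistic: t = β̂₁ / SE(β̂₁) = 4.0012 / 0.2127 = 18.8115

The p-value (<0.0001) is the probability, under H₀, of a t-statistic at least as extreme as |t| = 18.8115 (two-sided, df = n − 2 = 27).

Decision rule: reject H₀ if p-value < α.
p-value < 0.0001 < α = 0.05 → reject H₀.

There is sufficient evidence at the 5% significance level to conclude that a linear relationship exists between x and y.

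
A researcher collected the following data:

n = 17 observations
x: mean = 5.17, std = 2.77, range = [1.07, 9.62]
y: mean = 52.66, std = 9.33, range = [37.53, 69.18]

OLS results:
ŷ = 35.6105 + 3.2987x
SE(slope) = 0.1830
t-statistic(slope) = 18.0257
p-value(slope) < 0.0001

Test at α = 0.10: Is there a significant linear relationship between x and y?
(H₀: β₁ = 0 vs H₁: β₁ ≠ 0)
Since p-value < 0.0001 < α = 0.10, reject H₀ — the slope is significantly different from 0.

Hypothesis test for the slope coefficient:

H₀: β₁ = 0 (no linear relationship)
H₁: β₁ ≠ 0 (linear relationship exists)

Test statistic: t = β̂₁ / SE(β̂₁) = 3.2987 / 0.1830 = 18.0257

p < 0.0001: how often a slope estimate this far from 0 (in SE units) would arise by chance if β₁ were truly 0.

Decision rule: reject H₀ if p-value < α.
p-value < 0.0001 < α = 0.10 → reject H₀.

There is sufficient evidence at the 10% significance level to conclude that a linear relationship exists between x and y.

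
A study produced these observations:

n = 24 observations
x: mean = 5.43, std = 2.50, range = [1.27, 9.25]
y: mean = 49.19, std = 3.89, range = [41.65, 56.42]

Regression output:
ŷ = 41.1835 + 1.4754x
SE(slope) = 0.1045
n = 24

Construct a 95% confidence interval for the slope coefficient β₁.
The 95% CI for β₁ is (1.2587, 1.6921)

Confidence interval for the slope:

The 95% CI for β₁ is: β̂₁ ± t*(α/2, n-2) × SE(β̂₁)

Step 1: Find critical t-value
- Confidence level = 0.95
- Degrees of freedom = n - 2 = 24 - 2 = 22
- t*(α/2, 22) = 2.0739

Step 2: Calculate margin of error
Margin = 2.0739 × 0.1045 = 0.2167

Step 3: Construct interval
CI = 1.4754 ± 0.2167
CI = (1.2587, 1.6921)

Interpretation: each one-unit increase in x is associated with a change in mean y of between 1.2587 and 1.6921, with 95% confidence.
Since 0 is outside the interval, a two-sided test at α = 0.05 would reject H₀: β₁ = 0.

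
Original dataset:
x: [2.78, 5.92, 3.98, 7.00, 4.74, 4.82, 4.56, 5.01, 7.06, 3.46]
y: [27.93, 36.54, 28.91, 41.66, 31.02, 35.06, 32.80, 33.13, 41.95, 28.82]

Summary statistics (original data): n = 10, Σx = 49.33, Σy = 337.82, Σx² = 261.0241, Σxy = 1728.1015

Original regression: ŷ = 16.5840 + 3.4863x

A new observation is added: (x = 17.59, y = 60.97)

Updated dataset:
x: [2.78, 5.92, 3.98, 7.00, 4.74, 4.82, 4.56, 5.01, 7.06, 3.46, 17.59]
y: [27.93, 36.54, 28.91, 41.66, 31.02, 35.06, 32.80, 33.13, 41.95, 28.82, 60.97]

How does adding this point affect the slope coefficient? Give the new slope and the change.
The slope changes from 3.4863 to 2.2929 (change of -1.1934, or -34.2%).

x = 17.59 lies well outside the original x-range [2.78, 7.06] (x̄ ≈ 4.93), so this observation has high leverage and can move the slope substantially.

Step 1: Update the sums with the new point (n goes from 10 to 11)
Σx  = 49.33 + 17.59 = 66.92
Σy  = 337.82 + 60.97 = 398.79
Σx² = 261.0241 + 17.59² = 261.0241 + 309.4081 = 570.4322
Σxy = 1728.1015 + 17.59×60.97 = 1728.1015 + 1072.4623 = 2800.5638

Step 2: Recompute the slope with b₁ = (nΣxy − ΣxΣy) / (nΣx² − (Σx)²)
Numerator   = 11×2800.5638 − 66.92×398.79 = 30806.2018 − 26687.0268 = 4119.1750
Denominator = 11×570.4322 − 66.92² = 6274.7542 − 4478.2864 = 1796.4678
b₁(new) = 4119.1750 / 1796.4678 = 2.2929

(Same formula on the original sums: (10×1728.1015 − 49.33×337.82) / (10×261.0241 − 49.33²) = 616.3544 / 176.7921 = 3.4863, matching the given fit.)

Step 3: Change in slope
Δβ₁ = 2.2929 − 3.4863 = -1.1934
Relative change = -1.1934 / 3.4863 × 100% = -34.2%
→ the slope decreases when the point is added.

Because the point sits below the extension of the original line at a high-leverage x, it tilts the fit down.
In practice: refit with and without it and report both if conclusions differ; check such a point for data-entry or measurement error.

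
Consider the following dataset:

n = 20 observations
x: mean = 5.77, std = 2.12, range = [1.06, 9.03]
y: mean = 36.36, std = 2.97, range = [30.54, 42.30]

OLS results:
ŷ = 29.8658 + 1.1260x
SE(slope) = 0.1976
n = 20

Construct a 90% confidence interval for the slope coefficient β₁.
The 90% CI for β₁ is (0.7833, 1.4687)

Confidence interval for the slope:

The 90% CI for β₁ is: β̂₁ ± t*(α/2, n-2) × SE(β̂₁)

Step 1: Find critical t-value
- Confidence level = 0.9
- Degrees of freedom = n - 2 = 20 - 2 = 18
- t*(α/2, 18) = 1.7341

Step 2: Calculate margin of error
Margin = 1.7341 × 0.1976 = 0.3427

Step 3: Construct interval
CI = 1.1260 ± 0.3427
CI = (0.7833, 1.4687)

Interpretation: each one-unit increase in x is associated with a change in mean y of between 0.7833 and 1.4687, with 90% confidence.
The interval does not include 0, suggesting a significant linear relationship.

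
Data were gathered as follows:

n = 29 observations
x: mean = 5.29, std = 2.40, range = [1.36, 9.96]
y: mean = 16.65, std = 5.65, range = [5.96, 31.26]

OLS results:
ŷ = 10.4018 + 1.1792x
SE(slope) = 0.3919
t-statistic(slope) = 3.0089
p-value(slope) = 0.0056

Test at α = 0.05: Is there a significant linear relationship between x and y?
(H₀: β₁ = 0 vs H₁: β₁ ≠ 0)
Reject H₀: p-value = 0.0056 < α = 0.05. The linear relationship is significant at the 5% level.

Hypothesis test for the slope coefficient:

H₀: β₁ = 0 (no linear relationship)
H₁: β₁ ≠ 0 (linear relationship exists)

Test statistic: t = β̂₁ / SE(β̂₁) = 1.1792 / 0.3919 = 3.0089

With df = 27, the two-sided p-value for |t| = 3.0089 is 0.0056.

Decision rule: reject H₀ if p-value < α.
p-value = 0.0056 < α = 0.05 → reject H₀.

There is sufficient evidence at the 5% significance level to conclude that a linear relationship exists between x and y.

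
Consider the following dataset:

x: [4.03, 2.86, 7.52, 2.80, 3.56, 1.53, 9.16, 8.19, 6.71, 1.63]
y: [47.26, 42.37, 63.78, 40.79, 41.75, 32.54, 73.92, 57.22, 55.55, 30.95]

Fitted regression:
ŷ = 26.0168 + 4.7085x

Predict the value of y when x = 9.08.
ŷ = 68.7700

Plug x = 9.08 into the fitted line:

ŷ = 26.0168 + 4.7085 × 9.08
ŷ = 26.0168 + 42.7532
ŷ = 68.7700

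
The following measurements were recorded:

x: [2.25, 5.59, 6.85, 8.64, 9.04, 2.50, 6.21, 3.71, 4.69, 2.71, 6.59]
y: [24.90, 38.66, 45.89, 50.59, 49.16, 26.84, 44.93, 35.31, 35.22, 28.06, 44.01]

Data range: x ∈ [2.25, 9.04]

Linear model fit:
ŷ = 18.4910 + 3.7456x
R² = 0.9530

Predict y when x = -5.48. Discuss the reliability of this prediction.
ŷ = -2.0349 (extrapolation — x = -5.48 lies outside [2.25, 9.04], so reliability is low).

Prediction calculation:
ŷ = 18.4910 + 3.7456 × (-5.48)
ŷ = -2.0349

Reliability:
- Data range: x ∈ [2.25, 9.04]
- Prediction point: x = -5.48 is 7.73 units below the observed range → this is EXTRAPOLATION, not interpolation

Why that matters here:
- There are no observations near this x to validate the fitted line there
- The linear relationship may not hold outside the observed range
- The standard error of prediction grows with (x − x̄)², and x = -5.48 is far from x̄ = 5.34

The R² = 0.9530 only validates the fit within [2.25, 9.04]; treat ŷ = -2.0349 with caution.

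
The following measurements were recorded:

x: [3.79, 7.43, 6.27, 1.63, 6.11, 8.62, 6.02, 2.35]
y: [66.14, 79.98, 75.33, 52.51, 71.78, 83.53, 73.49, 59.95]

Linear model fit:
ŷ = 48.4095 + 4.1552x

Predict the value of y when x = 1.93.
ŷ = 56.4290

Plug x = 1.93 into the fitted line:

ŷ = 48.4095 + 4.1552 × 1.93
ŷ = 48.4095 + 8.0195
ŷ = 56.4290

This is a point prediction; actual observations scatter around it by roughly the residual standard deviation.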